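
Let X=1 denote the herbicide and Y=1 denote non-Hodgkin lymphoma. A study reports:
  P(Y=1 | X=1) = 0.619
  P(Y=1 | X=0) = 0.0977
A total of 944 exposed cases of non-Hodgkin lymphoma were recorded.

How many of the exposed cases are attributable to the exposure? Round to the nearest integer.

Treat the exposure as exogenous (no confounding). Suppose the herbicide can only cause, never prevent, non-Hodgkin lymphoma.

about 795 cases

Let p₁ = 0.619, p₀ = 0.0977.
PN = (p₁ − p₀)/p₁ = (0.619 − 0.0977) / 0.619 ≈ 0.84216.
Attributable cases ≈ PN × (exposed cases) = 0.84216 × 944 ≈ 795.00.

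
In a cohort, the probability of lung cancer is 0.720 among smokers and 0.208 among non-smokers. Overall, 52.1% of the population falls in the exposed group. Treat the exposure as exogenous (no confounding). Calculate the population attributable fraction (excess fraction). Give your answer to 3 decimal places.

Let p₁ = 0.72, p₀ = 0.208.
Overall risk P(Y=1) = π·p₁ + (1−π)·p₀ = 0.521×0.72 + 0.479×0.208 = 0.47475.
Under exogeneity, PAF = [P(Y=1) − p₀] / P(Y=1).
PAF = (0.47475 − 0.208) / 0.47475 ≈ 0.5619

PAF ≈ 0.562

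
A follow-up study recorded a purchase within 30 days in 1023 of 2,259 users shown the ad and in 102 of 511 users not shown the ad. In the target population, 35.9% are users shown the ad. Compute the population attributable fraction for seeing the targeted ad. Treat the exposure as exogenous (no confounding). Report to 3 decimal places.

p₁ = P(outcome | exposed) = 1023/2259 = 0.45286
p₀ = P(outcome | unexposed) = 102/511 = 0.19961
Overall risk P(Y=1) = π·p₁ + (1−π)·p₀ = 0.359×0.45286 + 0.641×0.19961 = 0.29052.
Under exogeneity, PAF = [P(Y=1) − p₀] / P(Y=1).
PAF = (0.29052 − 0.19961) / 0.29052 ≈ 0.3129

PAF ≈ 0.313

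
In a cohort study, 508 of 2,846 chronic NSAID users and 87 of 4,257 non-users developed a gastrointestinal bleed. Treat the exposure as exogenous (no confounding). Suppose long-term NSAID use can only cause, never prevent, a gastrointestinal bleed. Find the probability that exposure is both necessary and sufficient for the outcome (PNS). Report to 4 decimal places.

p₁ = P(outcome | exposed) = 508/2846 = 0.1785
p₀ = P(outcome | unexposed) = 87/4257 = 0.020437
Under exogeneity and monotonicity, PNS = p₁ − p₀.
PNS = 0.1785 − 0.020437 = 0.15806

PNS ≈ 0.1581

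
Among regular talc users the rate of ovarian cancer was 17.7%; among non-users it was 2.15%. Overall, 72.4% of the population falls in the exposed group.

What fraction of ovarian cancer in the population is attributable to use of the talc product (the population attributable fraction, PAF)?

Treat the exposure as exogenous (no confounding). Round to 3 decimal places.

PAF ≈ 0.840

p₁ = 0.177, p₀ = 0.0215.
Overall risk P(Y=1) = π·p₁ + (1−π)·p₀ = 0.724×0.177 + 0.276×0.0215 = 0.13408.
Under exogeneity, PAF = [P(Y=1) − p₀] / P(Y=1).
PAF = (0.13408 − 0.0215) / 0.13408 ≈ 0.8397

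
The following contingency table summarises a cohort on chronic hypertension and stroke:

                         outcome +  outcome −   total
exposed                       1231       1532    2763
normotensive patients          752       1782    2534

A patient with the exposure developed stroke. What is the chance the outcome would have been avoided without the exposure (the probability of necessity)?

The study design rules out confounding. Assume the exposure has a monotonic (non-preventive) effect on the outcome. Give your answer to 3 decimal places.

p₁ = P(outcome | exposed) = 1231/2763 = 0.44553
p₀ = P(outcome | unexposed) = 752/2534 = 0.29676
Under exogeneity and monotonicity, PN = (p₁ − p₀)/p₁.
PN = (0.44553 − 0.29676) / 0.44553 ≈ 0.3339

PN ≈ 0.334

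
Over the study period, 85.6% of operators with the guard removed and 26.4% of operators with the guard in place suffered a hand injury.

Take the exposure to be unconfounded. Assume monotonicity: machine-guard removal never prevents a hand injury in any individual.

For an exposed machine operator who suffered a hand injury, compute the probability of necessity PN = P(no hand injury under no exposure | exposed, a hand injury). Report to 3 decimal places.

p₁ = 0.856, p₀ = 0.264.
Under exogeneity and monotonicity, PN = (p₁ − p₀) / p₁.
PN = (0.856 − 0.264) / 0.856 = 0.592 / 0.856 ≈ 0.6916

PN ≈ 0.692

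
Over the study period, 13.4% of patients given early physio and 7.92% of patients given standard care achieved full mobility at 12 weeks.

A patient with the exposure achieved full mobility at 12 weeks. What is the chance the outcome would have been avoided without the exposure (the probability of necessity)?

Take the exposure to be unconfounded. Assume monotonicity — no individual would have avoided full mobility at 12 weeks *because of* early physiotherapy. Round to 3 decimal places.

PN ≈ 0.409

p₁ = 0.134, p₀ = 0.0792.
Under exogeneity and monotonicity, PN = (p₁ − p₀) / p₁.
PN = (0.134 − 0.0792) / 0.134 = 0.0548 / 0.134 ≈ 0.4090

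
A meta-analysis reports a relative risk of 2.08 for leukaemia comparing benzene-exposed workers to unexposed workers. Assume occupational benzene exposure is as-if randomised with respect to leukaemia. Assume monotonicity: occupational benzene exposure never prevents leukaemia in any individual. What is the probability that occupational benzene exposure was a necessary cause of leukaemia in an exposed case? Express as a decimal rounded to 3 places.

PN ≈ 0.519

Under exogeneity and monotonicity, PN = (RR − 1) / RR = 1 − 1/RR.
PN = (2.08 − 1) / 2.08 = 1.08 / 2.08 ≈ 0.5192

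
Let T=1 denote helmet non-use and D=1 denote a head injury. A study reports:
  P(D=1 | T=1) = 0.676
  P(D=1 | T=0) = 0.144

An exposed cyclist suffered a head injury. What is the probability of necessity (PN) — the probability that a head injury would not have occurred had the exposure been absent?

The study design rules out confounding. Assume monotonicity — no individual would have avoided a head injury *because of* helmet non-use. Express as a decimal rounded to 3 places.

Let p₁ = 0.676, p₀ = 0.144.
Under exogeneity and monotonicity, PN = (p₁ − p₀) / p₁.
PN = (0.676 − 0.144) / 0.676 = 0.532 / 0.676 ≈ 0.7870

PN ≈ 0.787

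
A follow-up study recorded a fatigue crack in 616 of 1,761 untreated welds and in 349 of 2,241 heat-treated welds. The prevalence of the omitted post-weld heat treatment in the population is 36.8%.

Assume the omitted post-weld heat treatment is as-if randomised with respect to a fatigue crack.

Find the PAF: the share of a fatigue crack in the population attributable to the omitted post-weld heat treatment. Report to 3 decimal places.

PAF ≈ 0.314

p₁ = P(outcome | exposed) = 616/1761 = 0.3498
p₀ = P(outcome | unexposed) = 349/2241 = 0.15573
Overall risk P(Y=1) = π·p₁ + (1−π)·p₀ = 0.368×0.3498 + 0.632×0.15573 = 0.22715.
Under exogeneity, PAF = [P(Y=1) − p₀] / P(Y=1).
PAF = (0.22715 − 0.15573) / 0.22715 ≈ 0.3144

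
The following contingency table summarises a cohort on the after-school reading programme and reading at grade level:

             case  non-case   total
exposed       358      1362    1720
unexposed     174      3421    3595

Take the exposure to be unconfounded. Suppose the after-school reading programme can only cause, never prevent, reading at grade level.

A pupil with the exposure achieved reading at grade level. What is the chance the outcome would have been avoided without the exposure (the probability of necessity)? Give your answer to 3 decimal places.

PN ≈ 0.767

p₁ = P(outcome | exposed) = 358/1720 = 0.20814
p₀ = P(outcome | unexposed) = 174/3595 = 0.048401
Under exogeneity and monotonicity, PN = (p₁ − p₀) / p₁.
PN = (0.20814 − 0.048401) / 0.20814 = 0.15974 / 0.20814 ≈ 0.7675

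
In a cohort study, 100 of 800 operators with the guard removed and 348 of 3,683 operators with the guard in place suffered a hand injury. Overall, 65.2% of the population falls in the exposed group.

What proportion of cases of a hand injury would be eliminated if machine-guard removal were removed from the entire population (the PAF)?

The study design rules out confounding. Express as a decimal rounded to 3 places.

PAF ≈ 0.174

p₁ = P(outcome | exposed) = 100/800 = 0.125
p₀ = P(outcome | unexposed) = 348/3683 = 0.094488
Overall risk P(Y=1) = π·p₁ + (1−π)·p₀ = 0.652×0.125 + 0.348×0.094488 = 0.11438.
Under exogeneity, PAF = [P(Y=1) − p₀] / P(Y=1).
PAF = (0.11438 − 0.094488) / 0.11438 ≈ 0.1739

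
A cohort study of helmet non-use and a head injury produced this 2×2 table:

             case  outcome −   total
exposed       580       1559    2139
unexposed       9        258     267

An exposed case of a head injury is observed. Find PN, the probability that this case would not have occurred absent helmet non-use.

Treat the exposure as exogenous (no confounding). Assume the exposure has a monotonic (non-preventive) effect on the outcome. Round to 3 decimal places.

p₁ = P(outcome | exposed) = 580/2139 = 0.27115
p₀ = P(outcome | unexposed) = 9/267 = 0.033708
Under exogeneity and monotonicity, PN = (p₁ − p₀)/p₁.
PN = (0.27115 − 0.033708) / 0.27115 ≈ 0.8757

PN ≈ 0.876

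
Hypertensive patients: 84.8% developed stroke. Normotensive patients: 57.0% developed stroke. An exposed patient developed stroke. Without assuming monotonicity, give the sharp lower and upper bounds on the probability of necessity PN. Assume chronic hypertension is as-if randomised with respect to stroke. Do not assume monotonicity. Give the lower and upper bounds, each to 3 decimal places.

p₁ = 0.848, p₀ = 0.57.
Under exogeneity alone the bounds on PN are max{0,(p₁−p₀)/p₁} ≤ PN ≤ min{1,(1−p₀)/p₁}.
  lower = (p₁ − p₀)/p₁ = 0.278 / 0.848 ≈ 0.3278
  upper = min{1, (1 − p₀)/p₁} = 0.43 / 0.848 ≈ 0.5071

0.328 ≤ PN ≤ 0.507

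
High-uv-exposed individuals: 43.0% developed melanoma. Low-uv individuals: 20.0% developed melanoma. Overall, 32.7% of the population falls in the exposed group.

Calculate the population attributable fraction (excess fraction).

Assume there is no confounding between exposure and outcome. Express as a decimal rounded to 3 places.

PAF ≈ 0.273

p₁ = 0.43, p₀ = 0.2.
Overall risk P(Y=1) = π·p₁ + (1−π)·p₀ = 0.327×0.43 + 0.673×0.2 = 0.27521.
Under exogeneity, PAF = [P(Y=1) − p₀] / P(Y=1).
PAF = (0.27521 − 0.2) / 0.27521 ≈ 0.2733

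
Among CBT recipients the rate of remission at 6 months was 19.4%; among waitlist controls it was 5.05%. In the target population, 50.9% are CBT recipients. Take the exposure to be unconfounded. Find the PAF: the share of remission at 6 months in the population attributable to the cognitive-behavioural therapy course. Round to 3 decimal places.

p₁ = 0.194, p₀ = 0.0505.
Overall risk P(Y=1) = π·p₁ + (1−π)·p₀ = 0.509×0.194 + 0.491×0.0505 = 0.12354.
Under exogeneity, PAF = [P(Y=1) − p₀] / P(Y=1).
PAF = (0.12354 − 0.0505) / 0.12354 ≈ 0.5912

PAF ≈ 0.591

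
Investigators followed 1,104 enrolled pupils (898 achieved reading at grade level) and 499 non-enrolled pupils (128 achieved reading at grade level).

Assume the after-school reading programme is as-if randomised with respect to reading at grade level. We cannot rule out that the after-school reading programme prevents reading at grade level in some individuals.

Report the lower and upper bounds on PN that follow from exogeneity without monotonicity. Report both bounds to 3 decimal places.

p₁ = P(outcome | exposed) = 898/1104 = 0.81341
p₀ = P(outcome | unexposed) = 128/499 = 0.25651
Under exogeneity alone the bounds on PN are max{0,(p₁−p₀)/p₁} ≤ PN ≤ min{1,(1−p₀)/p₁}.
  lower = (p₁ − p₀)/p₁ = 0.55689 / 0.81341 ≈ 0.6846
  upper = min{1, (1 − p₀)/p₁} = 0.74349 / 0.81341 ≈ 0.9140

0.685 ≤ PN ≤ 0.914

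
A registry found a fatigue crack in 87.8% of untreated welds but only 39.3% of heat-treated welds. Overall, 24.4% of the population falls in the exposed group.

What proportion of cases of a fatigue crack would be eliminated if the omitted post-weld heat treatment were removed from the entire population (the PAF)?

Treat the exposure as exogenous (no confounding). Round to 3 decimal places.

PAF ≈ 0.231

p₁ = 0.878, p₀ = 0.393.
Overall risk P(Y=1) = π·p₁ + (1−π)·p₀ = 0.244×0.878 + 0.756×0.393 = 0.51134.
Under exogeneity, PAF = [P(Y=1) − p₀] / P(Y=1).
PAF = (0.51134 − 0.393) / 0.51134 ≈ 0.2314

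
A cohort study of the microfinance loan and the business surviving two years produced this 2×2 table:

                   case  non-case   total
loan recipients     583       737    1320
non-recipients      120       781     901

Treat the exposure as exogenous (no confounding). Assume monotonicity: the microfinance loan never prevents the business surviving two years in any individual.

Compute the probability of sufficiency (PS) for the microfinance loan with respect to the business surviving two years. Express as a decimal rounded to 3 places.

p₁ = P(outcome | exposed) = 583/1320 = 0.44167
p₀ = P(outcome | unexposed) = 120/901 = 0.13319
Under exogeneity and monotonicity, PS = (p₁ − p₀) / (1 − p₀).
PS = (0.44167 − 0.13319) / (1 − 0.13319) = 0.30848 / 0.86681 ≈ 0.3559

PS ≈ 0.356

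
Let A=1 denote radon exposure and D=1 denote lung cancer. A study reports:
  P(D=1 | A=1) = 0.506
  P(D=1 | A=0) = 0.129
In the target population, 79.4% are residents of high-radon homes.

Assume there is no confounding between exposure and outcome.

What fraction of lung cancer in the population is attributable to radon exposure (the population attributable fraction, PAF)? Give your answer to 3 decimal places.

Let p₁ = 0.506, p₀ = 0.129.
Overall risk P(Y=1) = π·p₁ + (1−π)·p₀ = 0.794×0.506 + 0.206×0.129 = 0.42834.
Under exogeneity, PAF = [P(Y=1) − p₀] / P(Y=1).
PAF = (0.42834 − 0.129) / 0.42834 ≈ 0.6988

PAF ≈ 0.699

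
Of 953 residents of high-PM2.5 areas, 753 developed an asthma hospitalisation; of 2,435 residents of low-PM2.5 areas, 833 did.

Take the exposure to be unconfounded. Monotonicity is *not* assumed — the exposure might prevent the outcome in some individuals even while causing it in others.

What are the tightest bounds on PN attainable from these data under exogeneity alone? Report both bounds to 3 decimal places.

0.567 ≤ PN ≤ 0.833

p₁ = P(outcome | exposed) = 753/953 = 0.79014
p₀ = P(outcome | unexposed) = 833/2435 = 0.34209
Under exogeneity alone the bounds on PN are max{0,(p₁−p₀)/p₁} ≤ PN ≤ min{1,(1−p₀)/p₁}.
  lower = (p₁ − p₀)/p₁ = 0.44804 / 0.79014 ≈ 0.5670
  upper = min{1, (1 − p₀)/p₁} = 0.65791 / 0.79014 ≈ 0.8326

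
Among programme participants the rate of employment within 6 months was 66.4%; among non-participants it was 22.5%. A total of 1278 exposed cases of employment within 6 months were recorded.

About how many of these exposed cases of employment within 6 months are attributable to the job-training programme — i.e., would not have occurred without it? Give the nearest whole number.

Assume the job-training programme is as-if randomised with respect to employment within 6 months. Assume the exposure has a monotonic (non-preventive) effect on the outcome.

p₁ = 0.664, p₀ = 0.225.
PN = (p₁ − p₀)/p₁ = (0.664 − 0.225) / 0.664 ≈ 0.66114.
Attributable cases ≈ PN × (exposed cases) = 0.66114 × 1278 ≈ 844.94.

about 845 cases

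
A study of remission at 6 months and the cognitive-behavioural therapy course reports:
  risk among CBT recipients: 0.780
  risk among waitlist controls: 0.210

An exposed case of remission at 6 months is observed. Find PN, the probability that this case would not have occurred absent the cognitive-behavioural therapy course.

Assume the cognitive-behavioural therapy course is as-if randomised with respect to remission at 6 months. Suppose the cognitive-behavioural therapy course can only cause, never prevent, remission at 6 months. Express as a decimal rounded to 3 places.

Let p₁ = 0.78, p₀ = 0.21.
Under exogeneity and monotonicity, PN = (p₁ − p₀) / p₁.
PN = (0.78 − 0.21) / 0.78 = 0.57 / 0.78 ≈ 0.7308

PN ≈ 0.731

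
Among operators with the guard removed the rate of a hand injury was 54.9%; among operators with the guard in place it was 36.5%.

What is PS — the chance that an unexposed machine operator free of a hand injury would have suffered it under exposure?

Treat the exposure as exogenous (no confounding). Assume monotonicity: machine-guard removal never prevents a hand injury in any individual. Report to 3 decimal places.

PS ≈ 0.290

p₁ = 0.549, p₀ = 0.365.
Under exogeneity and monotonicity, PS = (p₁ − p₀) / (1 − p₀).
PS = (0.549 − 0.365) / (1 − 0.365) = 0.184 / 0.635 ≈ 0.2898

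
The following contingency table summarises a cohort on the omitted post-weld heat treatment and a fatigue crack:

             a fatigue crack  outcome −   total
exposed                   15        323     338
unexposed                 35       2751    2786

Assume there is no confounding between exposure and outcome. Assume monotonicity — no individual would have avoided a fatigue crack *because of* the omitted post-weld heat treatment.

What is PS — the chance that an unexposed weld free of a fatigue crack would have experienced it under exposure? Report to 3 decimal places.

PS ≈ 0.032

p₁ = P(outcome | exposed) = 15/338 = 0.044379
p₀ = P(outcome | unexposed) = 35/2786 = 0.012563
Under exogeneity and monotonicity, PS = (p₁ − p₀)/(1 − p₀).
PS = (0.044379 − 0.012563) / 0.98744 ≈ 0.0322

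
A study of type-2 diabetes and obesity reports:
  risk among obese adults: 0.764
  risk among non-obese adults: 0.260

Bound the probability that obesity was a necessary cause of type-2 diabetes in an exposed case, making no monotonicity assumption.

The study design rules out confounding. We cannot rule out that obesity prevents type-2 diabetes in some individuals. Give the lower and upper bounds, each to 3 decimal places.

Let p₁ = 0.764, p₀ = 0.26.
Under exogeneity alone the bounds on PN are max{0,(p₁−p₀)/p₁} ≤ PN ≤ min{1,(1−p₀)/p₁}.
  lower = (p₁ − p₀)/p₁ = 0.504 / 0.764 ≈ 0.6597
  upper = min{1, (1 − p₀)/p₁} = 0.74 / 0.764 ≈ 0.9686

0.660 ≤ PN ≤ 0.969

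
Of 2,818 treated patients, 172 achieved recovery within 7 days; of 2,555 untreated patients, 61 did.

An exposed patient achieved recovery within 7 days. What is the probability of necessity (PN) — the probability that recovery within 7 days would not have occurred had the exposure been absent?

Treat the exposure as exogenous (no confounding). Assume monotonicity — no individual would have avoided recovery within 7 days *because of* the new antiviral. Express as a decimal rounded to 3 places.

p₁ = P(outcome | exposed) = 172/2818 = 0.061036
p₀ = P(outcome | unexposed) = 61/2555 = 0.023875
Under exogeneity and monotonicity, PN = (p₁ − p₀) / p₁.
PN = (0.061036 − 0.023875) / 0.061036 = 0.037161 / 0.061036 ≈ 0.6088

PN ≈ 0.609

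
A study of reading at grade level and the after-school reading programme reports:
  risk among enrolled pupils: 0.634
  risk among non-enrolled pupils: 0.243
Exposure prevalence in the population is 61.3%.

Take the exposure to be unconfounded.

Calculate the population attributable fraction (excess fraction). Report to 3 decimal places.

PAF ≈ 0.497

Let p₁ = 0.634, p₀ = 0.243.
Overall risk P(Y=1) = π·p₁ + (1−π)·p₀ = 0.613×0.634 + 0.387×0.243 = 0.48268.
Under exogeneity, PAF = [P(Y=1) − p₀] / P(Y=1).
PAF = (0.48268 − 0.243) / 0.48268 ≈ 0.4966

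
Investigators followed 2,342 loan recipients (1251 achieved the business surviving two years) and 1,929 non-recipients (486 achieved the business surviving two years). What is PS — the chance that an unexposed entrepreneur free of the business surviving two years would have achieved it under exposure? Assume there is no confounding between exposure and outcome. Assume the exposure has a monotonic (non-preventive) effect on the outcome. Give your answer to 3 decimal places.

p₁ = P(outcome | exposed) = 1251/2342 = 0.53416
p₀ = P(outcome | unexposed) = 486/1929 = 0.25194
Under exogeneity and monotonicity, PS = (p₁ − p₀) / (1 − p₀).
PS = (0.53416 − 0.25194) / (1 − 0.25194) = 0.28221 / 0.74806 ≈ 0.3773

PS ≈ 0.377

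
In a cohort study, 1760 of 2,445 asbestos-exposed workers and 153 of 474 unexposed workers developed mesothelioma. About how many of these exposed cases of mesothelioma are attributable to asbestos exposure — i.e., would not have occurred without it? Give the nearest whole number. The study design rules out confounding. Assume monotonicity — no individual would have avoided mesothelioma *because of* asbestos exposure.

p₁ = P(outcome | exposed) = 1760/2445 = 0.71984
p₀ = P(outcome | unexposed) = 153/474 = 0.32278
PN = (p₁ − p₀)/p₁ = (0.71984 − 0.32278) / 0.71984 ≈ 0.55159.
Attributable cases ≈ PN × (exposed cases) = 0.55159 × 1760 ≈ 970.79.

about 971 cases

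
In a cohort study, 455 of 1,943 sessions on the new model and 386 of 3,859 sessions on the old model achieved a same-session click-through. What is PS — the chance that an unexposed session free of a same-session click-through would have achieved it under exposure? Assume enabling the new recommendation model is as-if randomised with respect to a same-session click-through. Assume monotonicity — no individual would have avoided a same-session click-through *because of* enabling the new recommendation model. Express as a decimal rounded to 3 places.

p₁ = P(outcome | exposed) = 455/1943 = 0.23417
p₀ = P(outcome | unexposed) = 386/3859 = 0.10003
Under exogeneity and monotonicity, PS = (p₁ − p₀) / (1 − p₀).
PS = (0.23417 − 0.10003) / (1 − 0.10003) = 0.13415 / 0.89997 ≈ 0.1491

PS ≈ 0.149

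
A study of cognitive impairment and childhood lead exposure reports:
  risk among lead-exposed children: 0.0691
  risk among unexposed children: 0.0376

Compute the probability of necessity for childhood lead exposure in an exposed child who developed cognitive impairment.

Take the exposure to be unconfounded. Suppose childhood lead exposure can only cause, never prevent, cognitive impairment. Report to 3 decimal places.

Let p₁ = 0.0691, p₀ = 0.0376.
Under exogeneity and monotonicity, PN = (p₁ − p₀) / p₁.
PN = (0.0691 − 0.0376) / 0.0691 = 0.0315 / 0.0691 ≈ 0.4559

PN ≈ 0.456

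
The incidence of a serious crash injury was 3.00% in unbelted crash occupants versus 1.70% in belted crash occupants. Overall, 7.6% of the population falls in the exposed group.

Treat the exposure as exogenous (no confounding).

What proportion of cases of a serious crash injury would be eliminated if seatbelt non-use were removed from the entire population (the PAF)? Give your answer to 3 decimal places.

p₁ = 0.03, p₀ = 0.017.
Overall risk P(Y=1) = π·p₁ + (1−π)·p₀ = 0.076×0.03 + 0.924×0.017 = 0.017988.
Under exogeneity, PAF = [P(Y=1) − p₀] / P(Y=1).
PAF = (0.017988 − 0.017) / 0.017988 ≈ 0.0549

PAF ≈ 0.055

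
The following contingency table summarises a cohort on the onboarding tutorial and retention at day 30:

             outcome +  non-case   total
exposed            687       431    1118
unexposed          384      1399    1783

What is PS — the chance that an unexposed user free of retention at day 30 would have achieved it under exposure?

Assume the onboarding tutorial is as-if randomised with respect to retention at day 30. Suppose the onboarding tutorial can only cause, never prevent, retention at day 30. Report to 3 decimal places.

PS ≈ 0.509

p₁ = P(outcome | exposed) = 687/1118 = 0.61449
p₀ = P(outcome | unexposed) = 384/1783 = 0.21537
Under exogeneity and monotonicity, PS = (p₁ − p₀) / (1 − p₀).
PS = (0.61449 − 0.21537) / (1 − 0.21537) = 0.39912 / 0.78463 ≈ 0.5087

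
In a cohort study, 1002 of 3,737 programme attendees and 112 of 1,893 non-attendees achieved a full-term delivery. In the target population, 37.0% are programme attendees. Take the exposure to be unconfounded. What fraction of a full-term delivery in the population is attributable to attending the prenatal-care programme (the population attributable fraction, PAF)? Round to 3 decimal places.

PAF ≈ 0.566

p₁ = P(outcome | exposed) = 1002/3737 = 0.26813
p₀ = P(outcome | unexposed) = 112/1893 = 0.059165
Overall risk P(Y=1) = π·p₁ + (1−π)·p₀ = 0.37×0.26813 + 0.63×0.059165 = 0.13648.
Under exogeneity, PAF = [P(Y=1) − p₀] / P(Y=1).
PAF = (0.13648 − 0.059165) / 0.13648 ≈ 0.5665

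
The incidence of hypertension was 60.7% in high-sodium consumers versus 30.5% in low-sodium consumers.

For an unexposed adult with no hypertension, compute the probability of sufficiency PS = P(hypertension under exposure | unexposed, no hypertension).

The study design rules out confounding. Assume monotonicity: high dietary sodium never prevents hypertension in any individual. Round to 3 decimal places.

PS ≈ 0.435

p₁ = 0.607, p₀ = 0.305.
Under exogeneity and monotonicity, PS = (p₁ − p₀) / (1 − p₀).
PS = (0.607 − 0.305) / (1 − 0.305) = 0.302 / 0.695 ≈ 0.4345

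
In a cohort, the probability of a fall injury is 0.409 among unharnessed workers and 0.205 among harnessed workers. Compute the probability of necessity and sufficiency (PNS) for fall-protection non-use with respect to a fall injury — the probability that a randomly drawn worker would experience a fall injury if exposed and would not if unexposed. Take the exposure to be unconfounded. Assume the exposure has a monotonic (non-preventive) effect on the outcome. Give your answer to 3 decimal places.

Let p₁ = 0.409, p₀ = 0.205.
Under exogeneity and monotonicity, PNS = p₁ − p₀.
PNS = 0.409 − 0.205 = 0.204

PNS ≈ 0.204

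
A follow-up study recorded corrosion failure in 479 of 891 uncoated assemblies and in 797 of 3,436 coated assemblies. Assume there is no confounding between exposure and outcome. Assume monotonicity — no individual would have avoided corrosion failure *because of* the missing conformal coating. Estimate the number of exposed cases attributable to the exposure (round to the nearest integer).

p₁ = P(outcome | exposed) = 479/891 = 0.5376
p₀ = P(outcome | unexposed) = 797/3436 = 0.23196
PN = (p₁ − p₀)/p₁ = (0.5376 − 0.23196) / 0.5376 ≈ 0.56853.
Attributable cases ≈ PN × (exposed cases) = 0.56853 × 479 ≈ 272.33.

about 272 cases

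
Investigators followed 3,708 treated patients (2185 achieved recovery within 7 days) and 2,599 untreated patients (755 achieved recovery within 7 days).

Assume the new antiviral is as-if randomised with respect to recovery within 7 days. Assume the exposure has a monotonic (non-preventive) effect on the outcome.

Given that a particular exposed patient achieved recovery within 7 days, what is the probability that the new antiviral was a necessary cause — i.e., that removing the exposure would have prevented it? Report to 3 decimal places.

p₁ = P(outcome | exposed) = 2185/3708 = 0.58927
p₀ = P(outcome | unexposed) = 755/2599 = 0.2905
Under exogeneity and monotonicity, PN = (p₁ − p₀) / p₁.
PN = (0.58927 − 0.2905) / 0.58927 = 0.29877 / 0.58927 ≈ 0.5070

PN ≈ 0.507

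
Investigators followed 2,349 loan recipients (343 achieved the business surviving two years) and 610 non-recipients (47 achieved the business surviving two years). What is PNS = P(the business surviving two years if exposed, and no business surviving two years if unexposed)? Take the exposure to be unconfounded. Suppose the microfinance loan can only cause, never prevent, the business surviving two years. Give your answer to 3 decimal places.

p₁ = P(outcome | exposed) = 343/2349 = 0.14602
p₀ = P(outcome | unexposed) = 47/610 = 0.077049
Under exogeneity and monotonicity, PNS = p₁ − p₀.
PNS = 0.14602 − 0.077049 = 0.06897

PNS ≈ 0.069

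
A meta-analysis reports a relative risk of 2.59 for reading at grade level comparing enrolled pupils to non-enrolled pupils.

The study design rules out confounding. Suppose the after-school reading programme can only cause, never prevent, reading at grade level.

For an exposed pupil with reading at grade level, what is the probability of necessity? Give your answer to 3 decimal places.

PN ≈ 0.614

Under exogeneity and monotonicity, PN = (RR − 1) / RR = 1 − 1/RR.
PN = (2.59 − 1) / 2.59 = 1.59 / 2.59 ≈ 0.6139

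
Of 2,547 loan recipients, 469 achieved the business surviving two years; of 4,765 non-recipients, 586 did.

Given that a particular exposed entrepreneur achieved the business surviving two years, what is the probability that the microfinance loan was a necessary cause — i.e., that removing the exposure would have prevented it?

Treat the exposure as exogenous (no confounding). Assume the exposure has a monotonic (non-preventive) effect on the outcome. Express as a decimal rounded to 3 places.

p₁ = P(outcome | exposed) = 469/2547 = 0.18414
p₀ = P(outcome | unexposed) = 586/4765 = 0.12298
Under exogeneity and monotonicity, PN = (p₁ − p₀) / p₁.
PN = (0.18414 − 0.12298) / 0.18414 = 0.061158 / 0.18414 ≈ 0.3321

PN ≈ 0.332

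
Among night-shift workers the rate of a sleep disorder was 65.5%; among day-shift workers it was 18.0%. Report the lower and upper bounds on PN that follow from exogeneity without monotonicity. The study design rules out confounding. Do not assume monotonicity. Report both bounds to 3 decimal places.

p₁ = 0.655, p₀ = 0.18.
Under exogeneity alone the bounds on PN are max{0,(p₁−p₀)/p₁} ≤ PN ≤ min{1,(1−p₀)/p₁}.
  lower = (p₁ − p₀)/p₁ = 0.475 / 0.655 ≈ 0.7252
  upper = min{1, (1 − p₀)/p₁} = 0.82 / 0.655 ≈ 1.2519 → capped at 1

0.725 ≤ PN ≤ 1.000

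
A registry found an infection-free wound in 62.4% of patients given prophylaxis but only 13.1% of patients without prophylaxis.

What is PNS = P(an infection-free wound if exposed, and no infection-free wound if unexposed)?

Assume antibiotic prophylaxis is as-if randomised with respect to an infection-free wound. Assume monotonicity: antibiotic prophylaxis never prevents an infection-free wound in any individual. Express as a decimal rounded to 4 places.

p₁ = 0.624, p₀ = 0.131.
Under exogeneity and monotonicity, PNS = p₁ − p₀.
PNS = 0.624 − 0.131 = 0.493

PNS ≈ 0.4930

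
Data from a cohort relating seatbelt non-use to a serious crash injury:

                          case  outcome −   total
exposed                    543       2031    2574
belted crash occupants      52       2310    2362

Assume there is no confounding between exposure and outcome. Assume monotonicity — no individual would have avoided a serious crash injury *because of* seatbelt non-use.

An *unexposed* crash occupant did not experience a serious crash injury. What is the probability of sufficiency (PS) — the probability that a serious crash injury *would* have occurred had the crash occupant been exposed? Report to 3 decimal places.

PS ≈ 0.193

p₁ = P(outcome | exposed) = 543/2574 = 0.21096
p₀ = P(outcome | unexposed) = 52/2362 = 0.022015
Under exogeneity and monotonicity, PS = (p₁ − p₀) / (1 − p₀).
PS = (0.21096 − 0.022015) / (1 − 0.022015) = 0.18894 / 0.97798 ≈ 0.1932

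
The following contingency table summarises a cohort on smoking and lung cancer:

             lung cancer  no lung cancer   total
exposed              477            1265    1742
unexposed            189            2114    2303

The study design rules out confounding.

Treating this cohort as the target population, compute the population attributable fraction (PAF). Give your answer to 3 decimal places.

PAF ≈ 0.502

p₁ = P(outcome | exposed) = 477/1742 = 0.27382
p₀ = P(outcome | unexposed) = 189/2303 = 0.082067
Exposure prevalence π = 1742/4045 = 0.43066; overall risk P(Y=1) = 0.16465.
Under exogeneity, PAF = [P(Y=1) − p₀]/P(Y=1).
PAF = (0.16465 − 0.082067) / 0.16465 ≈ 0.5016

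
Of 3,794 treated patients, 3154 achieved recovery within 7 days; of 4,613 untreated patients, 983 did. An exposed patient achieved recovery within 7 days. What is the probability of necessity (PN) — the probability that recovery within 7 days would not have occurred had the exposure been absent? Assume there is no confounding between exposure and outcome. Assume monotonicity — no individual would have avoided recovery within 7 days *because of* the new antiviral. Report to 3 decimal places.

PN ≈ 0.744

p₁ = P(outcome | exposed) = 3154/3794 = 0.83131
p₀ = P(outcome | unexposed) = 983/4613 = 0.21309
Under exogeneity and monotonicity, PN = (p₁ − p₀) / p₁.
PN = (0.83131 − 0.21309) / 0.83131 = 0.61822 / 0.83131 ≈ 0.7437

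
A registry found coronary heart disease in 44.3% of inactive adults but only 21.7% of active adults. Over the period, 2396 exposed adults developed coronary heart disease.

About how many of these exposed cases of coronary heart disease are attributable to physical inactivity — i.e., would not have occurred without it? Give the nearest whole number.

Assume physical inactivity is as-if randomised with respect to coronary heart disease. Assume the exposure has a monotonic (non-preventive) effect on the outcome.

p₁ = 0.443, p₀ = 0.217.
PN = (p₁ − p₀)/p₁ = (0.443 − 0.217) / 0.443 ≈ 0.51016.
Attributable cases ≈ PN × (exposed cases) = 0.51016 × 2396 ≈ 1222.34.

about 1222 cases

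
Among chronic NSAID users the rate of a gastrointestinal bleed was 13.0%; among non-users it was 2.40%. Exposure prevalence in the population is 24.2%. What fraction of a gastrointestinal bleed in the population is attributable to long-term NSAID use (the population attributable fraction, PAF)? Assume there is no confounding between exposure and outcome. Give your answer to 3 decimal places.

p₁ = 0.13, p₀ = 0.024.
Overall risk P(Y=1) = π·p₁ + (1−π)·p₀ = 0.242×0.13 + 0.758×0.024 = 0.049652.
Under exogeneity, PAF = [P(Y=1) − p₀] / P(Y=1).
PAF = (0.049652 − 0.024) / 0.049652 ≈ 0.5166

PAF ≈ 0.517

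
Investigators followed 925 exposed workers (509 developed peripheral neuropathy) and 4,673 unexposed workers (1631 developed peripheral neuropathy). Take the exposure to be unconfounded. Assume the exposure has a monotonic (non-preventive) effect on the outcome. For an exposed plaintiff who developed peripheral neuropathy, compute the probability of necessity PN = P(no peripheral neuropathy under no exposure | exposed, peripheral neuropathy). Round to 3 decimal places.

p₁ = P(outcome | exposed) = 509/925 = 0.55027
p₀ = P(outcome | unexposed) = 1631/4673 = 0.34903
Under exogeneity and monotonicity, PN = (p₁ − p₀) / p₁.
PN = (0.55027 − 0.34903) / 0.55027 = 0.20124 / 0.55027 ≈ 0.3657

PN ≈ 0.366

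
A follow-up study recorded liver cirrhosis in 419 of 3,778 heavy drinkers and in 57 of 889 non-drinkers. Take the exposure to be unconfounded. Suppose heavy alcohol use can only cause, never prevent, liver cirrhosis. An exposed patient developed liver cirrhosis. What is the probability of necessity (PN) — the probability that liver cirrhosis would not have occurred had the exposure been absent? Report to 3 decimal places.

p₁ = P(outcome | exposed) = 419/3778 = 0.11091
p₀ = P(outcome | unexposed) = 57/889 = 0.064117
Under exogeneity and monotonicity, PN = (p₁ − p₀) / p₁.
PN = (0.11091 − 0.064117) / 0.11091 = 0.046788 / 0.11091 ≈ 0.4219

PN ≈ 0.422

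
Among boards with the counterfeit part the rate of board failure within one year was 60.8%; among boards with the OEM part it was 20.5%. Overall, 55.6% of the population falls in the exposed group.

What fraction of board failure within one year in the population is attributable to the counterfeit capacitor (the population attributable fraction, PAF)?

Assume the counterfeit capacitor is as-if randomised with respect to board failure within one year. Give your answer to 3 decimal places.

p₁ = 0.608, p₀ = 0.205.
Overall risk P(Y=1) = π·p₁ + (1−π)·p₀ = 0.556×0.608 + 0.444×0.205 = 0.42907.
Under exogeneity, PAF = [P(Y=1) − p₀] / P(Y=1).
PAF = (0.42907 − 0.205) / 0.42907 ≈ 0.5222

PAF ≈ 0.522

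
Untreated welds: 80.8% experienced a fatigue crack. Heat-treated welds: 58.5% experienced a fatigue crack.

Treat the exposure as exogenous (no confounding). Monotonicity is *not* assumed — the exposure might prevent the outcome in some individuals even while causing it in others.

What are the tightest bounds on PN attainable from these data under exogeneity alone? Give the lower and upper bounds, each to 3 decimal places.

0.276 ≤ PN ≤ 0.514

p₁ = 0.808, p₀ = 0.585.
Under exogeneity alone the bounds on PN are max{0,(p₁−p₀)/p₁} ≤ PN ≤ min{1,(1−p₀)/p₁}.
  lower = (p₁ − p₀)/p₁ = 0.223 / 0.808 ≈ 0.2760
  upper = min{1, (1 − p₀)/p₁} = 0.415 / 0.808 ≈ 0.5136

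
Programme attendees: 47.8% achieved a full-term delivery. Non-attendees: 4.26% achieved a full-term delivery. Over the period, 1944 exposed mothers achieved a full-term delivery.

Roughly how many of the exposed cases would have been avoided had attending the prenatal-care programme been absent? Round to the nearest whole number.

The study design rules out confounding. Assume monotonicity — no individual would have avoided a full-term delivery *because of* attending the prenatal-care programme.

p₁ = 0.478, p₀ = 0.0426.
PN = (p₁ − p₀)/p₁ = (0.478 − 0.0426) / 0.478 ≈ 0.91088.
Attributable cases ≈ PN × (exposed cases) = 0.91088 × 1944 ≈ 1770.75.

about 1771 cases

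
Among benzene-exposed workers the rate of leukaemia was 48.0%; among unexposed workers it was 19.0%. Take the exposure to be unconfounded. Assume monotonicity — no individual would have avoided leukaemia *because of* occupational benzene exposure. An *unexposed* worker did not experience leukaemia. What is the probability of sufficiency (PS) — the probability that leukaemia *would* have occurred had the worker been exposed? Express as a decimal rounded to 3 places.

p₁ = 0.48, p₀ = 0.19.
Under exogeneity and monotonicity, PS = (p₁ − p₀) / (1 − p₀).
PS = (0.48 − 0.19) / (1 − 0.19) = 0.29 / 0.81 ≈ 0.3580

PS ≈ 0.358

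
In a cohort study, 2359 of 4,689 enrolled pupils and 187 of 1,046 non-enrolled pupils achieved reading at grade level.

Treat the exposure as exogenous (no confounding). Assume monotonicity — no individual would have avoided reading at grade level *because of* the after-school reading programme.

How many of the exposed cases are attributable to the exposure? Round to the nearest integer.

p₁ = P(outcome | exposed) = 2359/4689 = 0.50309
p₀ = P(outcome | unexposed) = 187/1046 = 0.17878
PN = (p₁ − p₀)/p₁ = (0.50309 − 0.17878) / 0.50309 ≈ 0.64465.
Attributable cases ≈ PN × (exposed cases) = 0.64465 × 2359 ≈ 1520.72.

about 1521 cases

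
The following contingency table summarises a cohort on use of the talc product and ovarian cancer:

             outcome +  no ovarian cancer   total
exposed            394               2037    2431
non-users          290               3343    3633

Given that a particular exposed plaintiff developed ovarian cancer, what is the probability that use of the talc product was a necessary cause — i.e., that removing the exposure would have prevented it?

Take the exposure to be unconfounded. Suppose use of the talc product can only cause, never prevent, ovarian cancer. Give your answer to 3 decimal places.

PN ≈ 0.507

p₁ = P(outcome | exposed) = 394/2431 = 0.16207
p₀ = P(outcome | unexposed) = 290/3633 = 0.079824
Under exogeneity and monotonicity, PN = (p₁ − p₀)/p₁.
PN = (0.16207 − 0.079824) / 0.16207 ≈ 0.5075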